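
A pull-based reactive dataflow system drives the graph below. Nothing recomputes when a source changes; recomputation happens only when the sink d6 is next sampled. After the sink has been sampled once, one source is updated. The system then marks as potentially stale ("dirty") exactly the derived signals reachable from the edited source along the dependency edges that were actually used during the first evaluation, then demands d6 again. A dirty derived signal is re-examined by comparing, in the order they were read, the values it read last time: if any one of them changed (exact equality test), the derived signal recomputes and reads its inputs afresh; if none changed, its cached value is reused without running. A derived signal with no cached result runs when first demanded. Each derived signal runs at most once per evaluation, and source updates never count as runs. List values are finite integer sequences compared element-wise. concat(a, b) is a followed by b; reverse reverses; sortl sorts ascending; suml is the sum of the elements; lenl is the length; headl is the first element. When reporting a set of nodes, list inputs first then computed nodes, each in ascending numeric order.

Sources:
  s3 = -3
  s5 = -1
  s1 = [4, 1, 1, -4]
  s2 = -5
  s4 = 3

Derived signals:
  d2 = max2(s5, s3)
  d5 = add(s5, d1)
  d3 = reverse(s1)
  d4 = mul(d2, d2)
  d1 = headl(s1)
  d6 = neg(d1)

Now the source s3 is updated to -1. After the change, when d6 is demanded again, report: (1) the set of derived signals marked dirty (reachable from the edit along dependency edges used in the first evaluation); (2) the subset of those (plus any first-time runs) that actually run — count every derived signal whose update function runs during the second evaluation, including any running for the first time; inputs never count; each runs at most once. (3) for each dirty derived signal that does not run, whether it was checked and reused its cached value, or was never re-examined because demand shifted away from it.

Marked dirty: none.
Derived signals that run: none — 0 in total.
Every dirty derived signal ran.
Key observation: s3 is never demanded by the output, so the edit triggers no recomputation at all.

First evaluation (everything demanded from the output):
  d1 = headl([4, 1, 1, -4]) = 4
  d6 = neg(4) = -4

Propagation after the edit:
  s3 feeds no computation that the output demands — nothing is marked dirty and nothing runs.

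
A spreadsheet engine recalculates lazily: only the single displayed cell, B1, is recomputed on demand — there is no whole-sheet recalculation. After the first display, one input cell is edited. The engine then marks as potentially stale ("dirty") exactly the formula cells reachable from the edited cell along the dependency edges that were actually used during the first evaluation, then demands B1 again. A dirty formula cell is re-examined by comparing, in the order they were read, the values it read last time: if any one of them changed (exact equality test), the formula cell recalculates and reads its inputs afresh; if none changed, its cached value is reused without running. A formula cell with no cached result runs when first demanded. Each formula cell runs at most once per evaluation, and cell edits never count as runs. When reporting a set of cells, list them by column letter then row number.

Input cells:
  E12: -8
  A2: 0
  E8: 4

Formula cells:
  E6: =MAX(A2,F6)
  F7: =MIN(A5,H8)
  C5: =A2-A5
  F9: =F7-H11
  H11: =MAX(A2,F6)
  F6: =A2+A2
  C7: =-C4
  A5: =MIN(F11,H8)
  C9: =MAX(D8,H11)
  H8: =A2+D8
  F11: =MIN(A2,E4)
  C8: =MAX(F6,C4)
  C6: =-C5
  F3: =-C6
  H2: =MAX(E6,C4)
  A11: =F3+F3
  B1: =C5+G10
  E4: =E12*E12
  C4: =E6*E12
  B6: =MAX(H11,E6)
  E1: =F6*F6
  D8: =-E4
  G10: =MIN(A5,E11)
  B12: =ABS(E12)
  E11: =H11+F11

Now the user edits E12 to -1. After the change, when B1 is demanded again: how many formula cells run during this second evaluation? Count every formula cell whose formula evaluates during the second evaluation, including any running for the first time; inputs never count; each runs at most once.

Formula cells that run: A5, B1, C5, D8, E4, F11, G10, H8 — 8 in total.
Key observation: the cutoff stops propagation at E11 — its inputs' values are unchanged, so it reuses its cache.

First evaluation (everything demanded from the output):
  E4 = -8 * -8 = 64
  D8 = -(64) = -64
  F6 = 0 + 0 = 0
  F11 = MIN(0, 64) = 0
  H8 = 0 + -64 = -64
  A5 = MIN(0, -64) = -64
  C5 = 0 - -64 = 64
  H11 = MAX(0, 0) = 0
  E11 = 0 + 0 = 0
  G10 = MIN(-64, 0) = -64
  B1 = 64 + -64 = 0

Propagation after the edit:
  E4: runs — E12 -8->-1; E12 -8->-1; result 1.
  D8: runs — E4 64->1; result -1.
  F11: runs — E4 64->1; result 0 (same value as before).
  E11: checked — values it read are unchanged (H11 unchanged, F11 unchanged); reused cached 0 without running.
  H8: runs — D8 -64->-1; result -1.
  A5: runs — H8 -64->-1; result -1.
  C5: runs — A5 -64->-1; result 1.
  G10: runs — A5 -64->-1; result -1.
  B1: runs — C5 64->1; G10 -64->-1; result 0 (same value as before).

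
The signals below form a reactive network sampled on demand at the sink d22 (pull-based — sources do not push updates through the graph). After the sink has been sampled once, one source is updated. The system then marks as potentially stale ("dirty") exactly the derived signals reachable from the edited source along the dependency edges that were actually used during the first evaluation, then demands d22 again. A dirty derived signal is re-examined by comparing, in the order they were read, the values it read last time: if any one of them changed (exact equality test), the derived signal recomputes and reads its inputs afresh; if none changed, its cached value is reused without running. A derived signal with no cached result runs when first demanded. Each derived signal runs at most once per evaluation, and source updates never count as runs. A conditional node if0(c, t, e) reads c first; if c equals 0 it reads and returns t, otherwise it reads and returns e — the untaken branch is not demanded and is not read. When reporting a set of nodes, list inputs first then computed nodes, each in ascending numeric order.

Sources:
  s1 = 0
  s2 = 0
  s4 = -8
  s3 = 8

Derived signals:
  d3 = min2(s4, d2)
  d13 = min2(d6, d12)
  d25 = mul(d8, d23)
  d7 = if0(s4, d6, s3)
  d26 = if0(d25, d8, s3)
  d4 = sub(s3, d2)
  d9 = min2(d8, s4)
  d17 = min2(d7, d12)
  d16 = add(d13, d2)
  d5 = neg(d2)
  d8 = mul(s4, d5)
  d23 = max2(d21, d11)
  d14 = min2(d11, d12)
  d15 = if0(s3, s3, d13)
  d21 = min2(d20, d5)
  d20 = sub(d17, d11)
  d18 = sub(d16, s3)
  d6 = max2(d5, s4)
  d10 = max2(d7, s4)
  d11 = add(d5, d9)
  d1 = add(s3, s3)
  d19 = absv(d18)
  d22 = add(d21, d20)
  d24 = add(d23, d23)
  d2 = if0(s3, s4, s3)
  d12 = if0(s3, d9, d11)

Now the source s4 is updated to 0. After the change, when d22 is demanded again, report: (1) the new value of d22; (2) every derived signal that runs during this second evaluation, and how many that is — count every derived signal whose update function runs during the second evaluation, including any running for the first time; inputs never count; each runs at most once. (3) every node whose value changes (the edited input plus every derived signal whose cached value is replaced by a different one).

d22 now evaluates to -8.
Run set: d6, d7, d8, d9, d11, d12, d17, d20 (8 run).
Changed values: s4, d7, d8, d9, d11, d12, d17.
The important point: the flipped condition pulls in fresh nodes; d6 runs for the first time.

Initial pass — values computed on the first demand:
  d2 = if0(s3=8 -> else branch s3) = 8
  d5 = neg(8) = -8
  d7 = if0(s4=-8 -> else branch s3) = 8
  d8 = mul(-8, -8) = 64
  d9 = min2(64, -8) = -8
  d11 = add(-8, -8) = -16
  d12 = if0(s3=8 -> else branch d11) = -16
  d17 = min2(8, -16) = -16
  d20 = sub(-16, -16) = 0
  d21 = min2(0, -8) = -8
  d22 = add(-8, 0) = -8

Second demand — change propagation:
  d6: newly demanded (no cache) — executes and yields 0.
  d7: re-runs because s4 -8->0; new result 0.
  d8: re-runs because s4 -8->0; new result 0.
  d9: re-runs because d8 64->0; s4 -8->0; new result 0.
  d11: re-runs because d9 -8->0; new result -8.
  d12: re-runs because d11 -16->-8; new result -8.
  d17: re-runs because d7 8->0; d12 -16->-8; new result -8.
  d20: re-runs because d17 -16->-8; d11 -16->-8; new result 0 (unchanged).
  d21: re-examined; everything it read last time is the same (d20 unchanged, d5 unchanged) — cache -8 kept, no run.
  d22: re-examined; everything it read last time is the same (d21 unchanged, d20 unchanged) — cache -8 kept, no run.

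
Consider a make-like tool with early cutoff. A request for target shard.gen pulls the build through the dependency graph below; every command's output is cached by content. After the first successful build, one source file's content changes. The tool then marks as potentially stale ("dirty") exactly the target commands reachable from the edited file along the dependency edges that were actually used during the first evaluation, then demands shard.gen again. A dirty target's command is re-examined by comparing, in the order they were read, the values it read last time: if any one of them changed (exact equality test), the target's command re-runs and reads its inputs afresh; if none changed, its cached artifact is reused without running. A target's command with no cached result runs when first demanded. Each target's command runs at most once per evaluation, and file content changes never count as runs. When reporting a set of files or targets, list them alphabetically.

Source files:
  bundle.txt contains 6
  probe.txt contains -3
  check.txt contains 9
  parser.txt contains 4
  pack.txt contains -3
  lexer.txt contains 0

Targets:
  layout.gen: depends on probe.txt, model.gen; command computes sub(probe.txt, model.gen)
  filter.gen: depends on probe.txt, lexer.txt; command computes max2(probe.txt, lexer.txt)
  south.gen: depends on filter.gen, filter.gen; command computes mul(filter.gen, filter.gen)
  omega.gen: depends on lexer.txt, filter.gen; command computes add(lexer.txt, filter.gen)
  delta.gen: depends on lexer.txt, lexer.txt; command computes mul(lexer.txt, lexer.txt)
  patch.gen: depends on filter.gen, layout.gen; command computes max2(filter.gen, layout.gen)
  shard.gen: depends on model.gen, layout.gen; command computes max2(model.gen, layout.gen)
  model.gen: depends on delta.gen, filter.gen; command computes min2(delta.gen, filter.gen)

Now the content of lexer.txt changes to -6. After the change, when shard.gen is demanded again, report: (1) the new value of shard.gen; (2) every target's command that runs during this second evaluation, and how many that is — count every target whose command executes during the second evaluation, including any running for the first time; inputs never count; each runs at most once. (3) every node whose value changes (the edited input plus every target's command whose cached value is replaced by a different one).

Demanding shard.gen again yields 0.
5 target commands run: delta.gen, filter.gen, layout.gen, model.gen, shard.gen.
The nodes whose values change: delta.gen, filter.gen, layout.gen, lexer.txt, model.gen.

First demand of the output computes:
  delta.gen = mul(0, 0) = 0
  filter.gen = max2(-3, 0) = 0
  model.gen = min2(0, 0) = 0
  layout.gen = sub(-3, 0) = -3
  shard.gen = max2(0, -3) = 0

After the edit, cleaning proceeds:
  delta.gen: a read changed (lexer.txt 0->-6; lexer.txt 0->-6) — executes, giving 36.
  filter.gen: a read changed (lexer.txt 0->-6) — executes, giving -3.
  model.gen: a read changed (delta.gen 0->36; filter.gen 0->-3) — executes, giving -3.
  layout.gen: a read changed (model.gen 0->-3) — executes, giving 0.
  shard.gen: a read changed (model.gen 0->-3; layout.gen -3->0) — executes, giving 0 — identical to its old value.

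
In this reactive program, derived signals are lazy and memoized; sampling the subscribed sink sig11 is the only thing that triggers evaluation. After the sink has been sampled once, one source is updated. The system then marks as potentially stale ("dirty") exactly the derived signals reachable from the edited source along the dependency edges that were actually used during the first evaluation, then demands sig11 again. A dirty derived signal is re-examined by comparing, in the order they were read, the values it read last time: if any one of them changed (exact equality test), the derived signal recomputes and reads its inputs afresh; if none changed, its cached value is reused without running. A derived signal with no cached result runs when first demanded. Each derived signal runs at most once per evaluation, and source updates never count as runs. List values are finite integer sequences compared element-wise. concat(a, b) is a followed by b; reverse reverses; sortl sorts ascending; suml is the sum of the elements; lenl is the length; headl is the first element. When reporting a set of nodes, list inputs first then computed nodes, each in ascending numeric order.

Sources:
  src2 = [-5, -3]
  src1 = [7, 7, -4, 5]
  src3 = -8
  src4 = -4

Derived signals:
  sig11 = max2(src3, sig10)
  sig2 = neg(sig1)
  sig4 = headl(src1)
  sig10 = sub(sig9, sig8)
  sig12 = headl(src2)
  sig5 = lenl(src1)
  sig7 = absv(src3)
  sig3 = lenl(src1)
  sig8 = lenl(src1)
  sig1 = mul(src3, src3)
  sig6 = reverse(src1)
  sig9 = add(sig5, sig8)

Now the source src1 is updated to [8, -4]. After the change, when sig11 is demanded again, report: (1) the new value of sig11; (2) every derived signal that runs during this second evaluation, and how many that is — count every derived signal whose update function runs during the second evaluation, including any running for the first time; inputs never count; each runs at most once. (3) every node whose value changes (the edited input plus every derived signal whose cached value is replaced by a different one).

First demand of the output computes:
  sig5 = lenl([7, 7, -4, 5]) = 4
  sig8 = lenl([7, 7, -4, 5]) = 4
  sig9 = add(4, 4) = 8
  sig10 = sub(8, 4) = 4
  sig11 = max2(-8, 4) = 4

After the edit, cleaning proceeds:
  sig5: a read changed (src1 [7, 7, -4, 5]->[8, -4]) — executes, giving 2.
  sig8: a read changed (src1 [7, 7, -4, 5]->[8, -4]) — executes, giving 2.
  sig9: a read changed (sig5 4->2; sig8 4->2) — executes, giving 4.
  sig10: a read changed (sig9 8->4; sig8 4->2) — executes, giving 2.
  sig11: a read changed (sig10 4->2) — executes, giving 2.

Demanding sig11 again yields 2.
5 derived signals run: sig5, sig8, sig9, sig10, sig11.
The nodes whose values change: src1, sig5, sig8, sig9, sig10, sig11.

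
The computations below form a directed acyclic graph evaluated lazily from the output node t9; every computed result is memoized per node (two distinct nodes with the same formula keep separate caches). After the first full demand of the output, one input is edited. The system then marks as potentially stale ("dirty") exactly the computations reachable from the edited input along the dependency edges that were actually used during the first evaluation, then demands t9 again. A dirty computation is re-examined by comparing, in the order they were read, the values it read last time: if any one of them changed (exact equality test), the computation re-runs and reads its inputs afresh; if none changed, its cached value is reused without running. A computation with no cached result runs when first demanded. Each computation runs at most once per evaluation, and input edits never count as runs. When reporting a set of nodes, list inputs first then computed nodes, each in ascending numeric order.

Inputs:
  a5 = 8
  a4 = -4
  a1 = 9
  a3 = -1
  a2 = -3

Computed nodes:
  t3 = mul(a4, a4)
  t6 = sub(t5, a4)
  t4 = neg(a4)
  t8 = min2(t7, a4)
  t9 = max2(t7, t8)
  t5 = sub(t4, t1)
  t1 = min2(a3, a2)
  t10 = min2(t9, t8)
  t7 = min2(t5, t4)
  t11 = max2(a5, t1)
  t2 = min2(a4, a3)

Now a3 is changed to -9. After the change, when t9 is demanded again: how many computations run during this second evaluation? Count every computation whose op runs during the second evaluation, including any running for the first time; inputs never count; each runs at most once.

3 computations run: t1, t5, t7.
Note the absorption at t7: it re-runs yet its value is the same, leaving the output's value untouched.

First demand of the output computes:
  t1 = min2(-1, -3) = -3
  t4 = neg(-4) = 4
  t5 = sub(4, -3) = 7
  t7 = min2(7, 4) = 4
  t8 = min2(4, -4) = -4
  t9 = max2(4, -4) = 4

After the edit, cleaning proceeds:
  t1: a read changed (a3 -1->-9) — executes, giving -9.
  t5: a read changed (t1 -3->-9) — executes, giving 13.
  t7: a read changed (t5 7->13) — executes, giving 4 — identical to its old value.
  t8: dirty, but its reads are unchanged (t7 unchanged, a4 unchanged); cached -4 stands.
  t9: dirty, but its reads are unchanged (t7 unchanged, t8 unchanged); cached 4 stands.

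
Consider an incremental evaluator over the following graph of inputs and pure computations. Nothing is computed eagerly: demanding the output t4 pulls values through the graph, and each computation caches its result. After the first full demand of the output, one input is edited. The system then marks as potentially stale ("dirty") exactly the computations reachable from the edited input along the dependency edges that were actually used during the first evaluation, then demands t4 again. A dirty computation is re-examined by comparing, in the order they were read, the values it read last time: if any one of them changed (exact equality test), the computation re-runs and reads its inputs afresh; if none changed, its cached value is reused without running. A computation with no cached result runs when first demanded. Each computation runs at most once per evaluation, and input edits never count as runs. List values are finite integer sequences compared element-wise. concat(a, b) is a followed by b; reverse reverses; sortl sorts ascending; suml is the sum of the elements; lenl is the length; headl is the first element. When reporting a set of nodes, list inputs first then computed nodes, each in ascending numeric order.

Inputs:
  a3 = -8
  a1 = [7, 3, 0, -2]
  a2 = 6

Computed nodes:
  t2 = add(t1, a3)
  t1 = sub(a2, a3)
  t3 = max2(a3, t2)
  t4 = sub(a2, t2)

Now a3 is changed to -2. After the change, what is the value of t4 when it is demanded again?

t4 now evaluates to 0.
The important point: t2 recomputes to an identical value, and the output ends up unchanged.

Initial pass — values computed on the first demand:
  t1 = sub(6, -8) = 14
  t2 = add(14, -8) = 6
  t4 = sub(6, 6) = 0

Second demand — change propagation:
  t1: re-runs because a3 -8->-2; new result 8.
  t2: re-runs because t1 14->8; a3 -8->-2; new result 6 (unchanged).
  t4: re-examined; everything it read last time is the same (a2 unchanged, t2 unchanged) — cache 0 kept, no run.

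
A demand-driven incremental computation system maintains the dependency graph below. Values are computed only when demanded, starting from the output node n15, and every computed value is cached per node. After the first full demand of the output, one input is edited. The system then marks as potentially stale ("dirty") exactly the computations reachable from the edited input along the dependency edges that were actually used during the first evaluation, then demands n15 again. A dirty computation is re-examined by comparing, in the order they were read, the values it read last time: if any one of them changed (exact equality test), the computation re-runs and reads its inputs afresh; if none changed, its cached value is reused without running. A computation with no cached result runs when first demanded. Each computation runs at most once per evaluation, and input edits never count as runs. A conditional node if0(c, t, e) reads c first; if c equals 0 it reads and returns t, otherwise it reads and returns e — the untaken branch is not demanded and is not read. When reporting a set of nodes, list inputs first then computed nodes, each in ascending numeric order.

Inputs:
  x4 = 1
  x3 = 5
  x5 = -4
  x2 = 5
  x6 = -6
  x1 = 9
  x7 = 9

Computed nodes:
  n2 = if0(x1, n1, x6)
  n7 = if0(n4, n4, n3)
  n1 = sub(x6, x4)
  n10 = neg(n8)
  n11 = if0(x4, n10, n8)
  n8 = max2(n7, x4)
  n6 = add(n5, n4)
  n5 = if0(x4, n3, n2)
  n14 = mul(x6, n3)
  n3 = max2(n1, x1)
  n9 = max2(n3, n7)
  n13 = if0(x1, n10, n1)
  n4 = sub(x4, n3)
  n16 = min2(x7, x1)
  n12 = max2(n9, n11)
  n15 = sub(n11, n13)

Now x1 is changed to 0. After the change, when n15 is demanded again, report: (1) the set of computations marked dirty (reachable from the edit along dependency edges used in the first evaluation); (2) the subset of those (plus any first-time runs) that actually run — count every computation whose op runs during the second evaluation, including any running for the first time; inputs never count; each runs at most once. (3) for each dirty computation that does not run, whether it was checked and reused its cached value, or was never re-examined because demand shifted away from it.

First evaluation (everything demanded from the output):
  n1 = sub(-6, 1) = -7
  n3 = max2(-7, 9) = 9
  n4 = sub(1, 9) = -8
  n7 = if0(n4=-8 -> else branch n3) = 9
  n8 = max2(9, 1) = 9
  n11 = if0(x4=1 -> else branch n8) = 9
  n13 = if0(x1=9 -> else branch n1) = -7
  n15 = sub(9, -7) = 16

Propagation after the edit:
  n3: runs — x1 9->0; result 0.
  n4: runs — n3 9->0; result 1.
  n7: runs — n4 -8->1; n3 9->0; result 0.
  n8: runs — n7 9->0; result 1.
  n10: demanded for the first time — runs, produces -1.
  n11: runs — n8 9->1; result 1.
  n13: runs — x1 9->0; result -1.
  n15: runs — n11 9->1; n13 -7->-1; result 2.

Key observation: a condition flipped, so demand reaches new nodes — n10 runs for the first time.

Marked dirty: n3, n4, n7, n8, n11, n13, n15.
Computations that run: n3, n4, n7, n8, n10, n11, n13, n15 — 8 in total.
Every dirty computation ran.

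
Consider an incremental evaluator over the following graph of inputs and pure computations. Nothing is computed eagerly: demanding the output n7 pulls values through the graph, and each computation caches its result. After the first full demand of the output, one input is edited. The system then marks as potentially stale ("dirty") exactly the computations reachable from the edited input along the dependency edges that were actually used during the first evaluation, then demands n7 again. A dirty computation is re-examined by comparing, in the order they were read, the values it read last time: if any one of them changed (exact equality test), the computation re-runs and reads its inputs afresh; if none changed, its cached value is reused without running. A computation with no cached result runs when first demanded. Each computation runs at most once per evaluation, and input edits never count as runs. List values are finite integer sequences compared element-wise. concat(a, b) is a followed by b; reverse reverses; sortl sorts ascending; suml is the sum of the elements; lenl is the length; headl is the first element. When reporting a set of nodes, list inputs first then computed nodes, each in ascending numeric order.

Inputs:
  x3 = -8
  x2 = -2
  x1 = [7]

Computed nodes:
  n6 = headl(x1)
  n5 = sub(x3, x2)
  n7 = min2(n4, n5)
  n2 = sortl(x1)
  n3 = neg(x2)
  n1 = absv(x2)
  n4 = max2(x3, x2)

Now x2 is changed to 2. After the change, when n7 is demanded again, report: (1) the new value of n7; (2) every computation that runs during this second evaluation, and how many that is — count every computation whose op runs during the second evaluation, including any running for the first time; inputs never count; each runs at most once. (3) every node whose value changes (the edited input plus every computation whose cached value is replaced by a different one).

Initial pass — values computed on the first demand:
  n4 = max2(-8, -2) = -2
  n5 = sub(-8, -2) = -6
  n7 = min2(-2, -6) = -6

Second demand — change propagation:
  n4: re-runs because x2 -2->2; new result 2.
  n5: re-runs because x2 -2->2; new result -10.
  n7: re-runs because n4 -2->2; n5 -6->-10; new result -10.

n7 now evaluates to -10.
Run set: n4, n5, n7 (3 run).
Changed values: x2, n4, n5, n7.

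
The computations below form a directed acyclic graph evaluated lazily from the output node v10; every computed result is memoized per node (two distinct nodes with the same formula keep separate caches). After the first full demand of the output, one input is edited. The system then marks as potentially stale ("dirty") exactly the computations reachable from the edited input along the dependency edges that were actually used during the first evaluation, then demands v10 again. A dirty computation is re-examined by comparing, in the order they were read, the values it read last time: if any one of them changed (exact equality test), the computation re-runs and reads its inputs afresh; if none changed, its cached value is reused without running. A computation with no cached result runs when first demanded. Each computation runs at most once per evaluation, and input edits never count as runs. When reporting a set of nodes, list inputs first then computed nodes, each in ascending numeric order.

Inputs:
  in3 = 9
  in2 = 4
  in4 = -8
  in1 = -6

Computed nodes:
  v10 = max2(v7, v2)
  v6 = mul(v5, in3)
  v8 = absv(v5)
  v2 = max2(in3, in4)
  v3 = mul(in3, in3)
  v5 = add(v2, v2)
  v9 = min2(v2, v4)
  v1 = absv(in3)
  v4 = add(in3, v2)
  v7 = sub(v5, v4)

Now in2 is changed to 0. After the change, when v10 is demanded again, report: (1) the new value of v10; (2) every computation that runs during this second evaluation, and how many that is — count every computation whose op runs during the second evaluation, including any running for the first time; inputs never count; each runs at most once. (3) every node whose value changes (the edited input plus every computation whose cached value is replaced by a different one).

Demanding v10 again yields 9.
0 computations run: none.
The nodes whose values change: in2.
Note the shortcut — nothing in the graph depends on in2 at all, so no recomputation happens.

First demand of the output computes:
  v2 = max2(9, -8) = 9
  v4 = add(9, 9) = 18
  v5 = add(9, 9) = 18
  v7 = sub(18, 18) = 0
  v10 = max2(0, 9) = 9

After the edit, cleaning proceeds:
  no node depends on in2 at all; the second demand re-runs nothing.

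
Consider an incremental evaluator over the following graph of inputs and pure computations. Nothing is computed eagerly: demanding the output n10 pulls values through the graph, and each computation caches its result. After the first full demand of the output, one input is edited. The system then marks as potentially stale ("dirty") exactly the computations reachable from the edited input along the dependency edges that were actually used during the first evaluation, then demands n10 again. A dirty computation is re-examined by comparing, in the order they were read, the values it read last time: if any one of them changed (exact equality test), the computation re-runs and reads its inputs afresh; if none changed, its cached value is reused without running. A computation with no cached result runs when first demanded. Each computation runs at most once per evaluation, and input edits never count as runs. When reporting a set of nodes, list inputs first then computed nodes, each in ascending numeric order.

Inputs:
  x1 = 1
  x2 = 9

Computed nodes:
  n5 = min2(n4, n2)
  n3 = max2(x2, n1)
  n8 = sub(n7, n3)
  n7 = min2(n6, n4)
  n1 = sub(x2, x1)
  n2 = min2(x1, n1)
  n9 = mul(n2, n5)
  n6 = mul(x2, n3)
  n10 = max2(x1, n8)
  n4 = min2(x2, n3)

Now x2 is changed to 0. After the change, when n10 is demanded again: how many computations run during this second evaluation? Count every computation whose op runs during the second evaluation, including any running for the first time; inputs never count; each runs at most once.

Initial pass — values computed on the first demand:
  n1 = sub(9, 1) = 8
  n3 = max2(9, 8) = 9
  n4 = min2(9, 9) = 9
  n6 = mul(9, 9) = 81
  n7 = min2(81, 9) = 9
  n8 = sub(9, 9) = 0
  n10 = max2(1, 0) = 1

Second demand — change propagation:
  n1: re-runs because x2 9->0; new result -1.
  n3: re-runs because x2 9->0; n1 8->-1; new result 0.
  n4: re-runs because x2 9->0; n3 9->0; new result 0.
  n6: re-runs because x2 9->0; n3 9->0; new result 0.
  n7: re-runs because n6 81->0; n4 9->0; new result 0.
  n8: re-runs because n7 9->0; n3 9->0; new result 0 (unchanged).
  n10: re-examined; everything it read last time is the same (x1 unchanged, n8 unchanged) — cache 1 kept, no run.

The important point: n8 recomputes to an identical value, and the output ends up unchanged.

Run set: n1, n3, n4, n6, n7, n8 (6 run).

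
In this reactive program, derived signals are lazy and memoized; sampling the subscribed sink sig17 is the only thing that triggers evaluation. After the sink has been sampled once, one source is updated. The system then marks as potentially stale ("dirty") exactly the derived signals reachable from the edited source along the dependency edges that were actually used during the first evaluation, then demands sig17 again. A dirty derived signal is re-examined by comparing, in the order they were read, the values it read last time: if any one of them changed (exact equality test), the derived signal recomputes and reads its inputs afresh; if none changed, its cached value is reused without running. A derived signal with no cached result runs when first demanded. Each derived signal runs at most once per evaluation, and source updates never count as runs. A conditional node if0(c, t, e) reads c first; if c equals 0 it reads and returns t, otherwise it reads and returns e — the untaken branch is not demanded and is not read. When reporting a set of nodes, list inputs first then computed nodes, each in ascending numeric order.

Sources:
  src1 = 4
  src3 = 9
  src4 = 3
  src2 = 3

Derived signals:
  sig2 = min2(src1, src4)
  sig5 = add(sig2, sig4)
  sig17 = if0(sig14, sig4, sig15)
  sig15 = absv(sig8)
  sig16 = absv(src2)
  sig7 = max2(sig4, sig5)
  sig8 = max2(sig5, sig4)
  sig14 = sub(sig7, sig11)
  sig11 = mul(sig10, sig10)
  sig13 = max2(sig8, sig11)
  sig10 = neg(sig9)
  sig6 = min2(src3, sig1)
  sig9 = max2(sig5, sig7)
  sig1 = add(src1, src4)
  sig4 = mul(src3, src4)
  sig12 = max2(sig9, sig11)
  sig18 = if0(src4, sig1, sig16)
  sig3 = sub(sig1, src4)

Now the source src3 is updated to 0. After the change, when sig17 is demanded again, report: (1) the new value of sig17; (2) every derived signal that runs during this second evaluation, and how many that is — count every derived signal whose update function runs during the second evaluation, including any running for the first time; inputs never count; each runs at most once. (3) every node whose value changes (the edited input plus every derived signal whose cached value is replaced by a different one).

First demand of the output computes:
  sig2 = min2(4, 3) = 3
  sig4 = mul(9, 3) = 27
  sig5 = add(3, 27) = 30
  sig7 = max2(27, 30) = 30
  sig8 = max2(30, 27) = 30
  sig9 = max2(30, 30) = 30
  sig10 = neg(30) = -30
  sig11 = mul(-30, -30) = 900
  sig14 = sub(30, 900) = -870
  sig15 = absv(30) = 30
  sig17 = if0(sig14=-870 -> else branch sig15) = 30

After the edit, cleaning proceeds:
  sig4: a read changed (src3 9->0) — executes, giving 0.
  sig5: a read changed (sig4 27->0) — executes, giving 3.
  sig7: a read changed (sig4 27->0; sig5 30->3) — executes, giving 3.
  sig8: a read changed (sig5 30->3; sig4 27->0) — executes, giving 3.
  sig9: a read changed (sig5 30->3; sig7 30->3) — executes, giving 3.
  sig10: a read changed (sig9 30->3) — executes, giving -3.
  sig11: a read changed (sig10 -30->-3; sig10 -30->-3) — executes, giving 9.
  sig14: a read changed (sig7 30->3; sig11 900->9) — executes, giving -6.
  sig15: a read changed (sig8 30->3) — executes, giving 3.
  sig17: a read changed (sig14 -870->-6; sig15 30->3) — executes, giving 3.

Demanding sig17 again yields 3.
10 derived signals run: sig4, sig5, sig7, sig8, sig9, sig10, sig11, sig14, sig15, sig17.
The nodes whose values change: src3, sig4, sig5, sig7, sig8, sig9, sig10, sig11, sig14, sig15, sig17.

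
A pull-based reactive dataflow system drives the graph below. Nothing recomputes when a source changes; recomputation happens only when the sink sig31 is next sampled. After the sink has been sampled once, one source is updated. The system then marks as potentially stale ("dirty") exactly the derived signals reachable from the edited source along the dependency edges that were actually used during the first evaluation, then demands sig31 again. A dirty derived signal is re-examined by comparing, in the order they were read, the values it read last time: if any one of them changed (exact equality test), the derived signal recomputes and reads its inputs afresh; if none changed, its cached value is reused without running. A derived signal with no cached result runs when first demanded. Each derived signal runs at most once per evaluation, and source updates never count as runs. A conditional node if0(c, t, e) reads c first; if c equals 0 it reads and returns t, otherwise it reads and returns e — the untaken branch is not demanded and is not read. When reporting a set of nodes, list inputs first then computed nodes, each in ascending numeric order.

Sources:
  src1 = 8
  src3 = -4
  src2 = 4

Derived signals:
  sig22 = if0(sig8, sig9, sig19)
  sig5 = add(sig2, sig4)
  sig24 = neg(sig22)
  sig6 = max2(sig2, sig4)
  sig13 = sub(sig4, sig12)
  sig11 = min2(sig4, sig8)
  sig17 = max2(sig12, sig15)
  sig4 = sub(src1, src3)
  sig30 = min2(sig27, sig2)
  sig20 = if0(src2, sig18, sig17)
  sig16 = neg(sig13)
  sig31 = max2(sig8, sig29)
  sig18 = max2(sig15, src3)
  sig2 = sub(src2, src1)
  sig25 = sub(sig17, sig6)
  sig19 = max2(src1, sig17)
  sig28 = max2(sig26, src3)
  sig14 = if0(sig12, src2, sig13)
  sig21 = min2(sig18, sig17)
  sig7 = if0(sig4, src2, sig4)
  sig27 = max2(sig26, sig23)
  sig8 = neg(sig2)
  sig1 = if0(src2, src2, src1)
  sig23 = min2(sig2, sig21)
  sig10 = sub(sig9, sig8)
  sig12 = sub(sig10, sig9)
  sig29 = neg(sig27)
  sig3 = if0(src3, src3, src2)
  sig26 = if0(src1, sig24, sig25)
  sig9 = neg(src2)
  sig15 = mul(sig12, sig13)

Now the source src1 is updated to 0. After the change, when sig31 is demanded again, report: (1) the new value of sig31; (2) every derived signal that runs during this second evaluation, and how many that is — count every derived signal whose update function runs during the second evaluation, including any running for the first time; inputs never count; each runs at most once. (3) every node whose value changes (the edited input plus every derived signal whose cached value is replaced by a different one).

First evaluation (everything demanded from the output):
  sig2 = sub(4, 8) = -4
  sig4 = sub(8, -4) = 12
  sig6 = max2(-4, 12) = 12
  sig8 = neg(-4) = 4
  sig9 = neg(4) = -4
  sig10 = sub(-4, 4) = -8
  sig12 = sub(-8, -4) = -4
  sig13 = sub(12, -4) = 16
  sig15 = mul(-4, 16) = -64
  sig17 = max2(-4, -64) = -4
  sig18 = max2(-64, -4) = -4
  sig21 = min2(-4, -4) = -4
  sig23 = min2(-4, -4) = -4
  sig25 = sub(-4, 12) = -16
  sig26 = if0(src1=8 -> else branch sig25) = -16
  sig27 = max2(-16, -4) = -4
  sig29 = neg(-4) = 4
  sig31 = max2(4, 4) = 4

Propagation after the edit:
  sig2: runs — src1 8->0; result 4.
  sig4: runs — src1 8->0; result 4.
  sig6: marked dirty but never re-examined — demand shifted away from it.
  sig8: runs — sig2 -4->4; result -4.
  sig10: runs — sig8 4->-4; result 0.
  sig12: runs — sig10 -8->0; result 4.
  sig13: runs — sig4 12->4; sig12 -4->4; result 0.
  sig15: runs — sig12 -4->4; sig13 16->0; result 0.
  sig17: runs — sig12 -4->4; sig15 -64->0; result 4.
  sig18: runs — sig15 -64->0; result 0.
  sig19: demanded for the first time — runs, produces 4.
  sig21: runs — sig18 -4->0; sig17 -4->4; result 0.
  sig22: demanded for the first time — runs, produces 4.
  sig23: runs — sig2 -4->4; sig21 -4->0; result 0.
  sig24: demanded for the first time — runs, produces -4.
  sig25: marked dirty but never re-examined — demand shifted away from it.
  sig26: runs — src1 8->0; result -4.
  sig27: runs — sig26 -16->-4; sig23 -4->0; result 0.
  sig29: runs — sig27 -4->0; result 0.
  sig31: runs — sig8 4->-4; sig29 4->0; result 0.

Key observation: a condition flipped, so demand moved to the other branch — sig6, sig25 are never re-examined.

New value of sig31: 0.
Derived signals that run: sig2, sig4, sig8, sig10, sig12, sig13, sig15, sig17, sig18, sig19, sig21, sig22, sig23, sig24, sig26, sig27, sig29, sig31 — 18 in total.
Values that change: src1, sig2, sig4, sig8, sig10, sig12, sig13, sig15, sig17, sig18, sig21, sig23, sig26, sig27, sig29, sig31.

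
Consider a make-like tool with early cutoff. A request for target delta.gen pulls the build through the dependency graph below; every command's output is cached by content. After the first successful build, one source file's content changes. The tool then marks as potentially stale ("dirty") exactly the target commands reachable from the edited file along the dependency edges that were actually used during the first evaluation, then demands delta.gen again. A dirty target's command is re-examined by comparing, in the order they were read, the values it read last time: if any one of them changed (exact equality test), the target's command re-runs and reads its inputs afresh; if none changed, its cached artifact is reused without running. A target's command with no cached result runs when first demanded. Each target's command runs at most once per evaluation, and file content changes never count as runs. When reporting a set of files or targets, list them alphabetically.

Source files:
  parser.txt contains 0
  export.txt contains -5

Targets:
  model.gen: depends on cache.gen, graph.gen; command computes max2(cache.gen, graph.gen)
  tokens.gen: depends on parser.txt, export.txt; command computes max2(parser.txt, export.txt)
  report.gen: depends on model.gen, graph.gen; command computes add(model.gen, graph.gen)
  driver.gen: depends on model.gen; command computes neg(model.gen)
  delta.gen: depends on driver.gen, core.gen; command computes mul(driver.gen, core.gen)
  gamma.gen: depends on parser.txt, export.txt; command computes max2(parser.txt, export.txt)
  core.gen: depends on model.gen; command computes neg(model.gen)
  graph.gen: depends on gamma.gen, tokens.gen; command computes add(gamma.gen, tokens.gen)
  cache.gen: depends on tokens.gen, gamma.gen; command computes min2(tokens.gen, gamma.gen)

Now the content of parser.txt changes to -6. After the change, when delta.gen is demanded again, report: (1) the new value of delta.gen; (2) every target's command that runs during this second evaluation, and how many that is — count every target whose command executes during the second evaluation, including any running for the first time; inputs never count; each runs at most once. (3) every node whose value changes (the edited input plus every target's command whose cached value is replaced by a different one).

Demanding delta.gen again yields 25.
8 target commands run: cache.gen, core.gen, delta.gen, driver.gen, gamma.gen, graph.gen, model.gen, tokens.gen.
The nodes whose values change: cache.gen, core.gen, delta.gen, driver.gen, gamma.gen, graph.gen, model.gen, parser.txt, tokens.gen.

First demand of the output computes:
  gamma.gen = max2(0, -5) = 0
  tokens.gen = max2(0, -5) = 0
  cache.gen = min2(0, 0) = 0
  graph.gen = add(0, 0) = 0
  model.gen = max2(0, 0) = 0
  core.gen = neg(0) = 0
  driver.gen = neg(0) = 0
  delta.gen = mul(0, 0) = 0

After the edit, cleaning proceeds:
  gamma.gen: a read changed (parser.txt 0->-6) — executes, giving -5.
  tokens.gen: a read changed (parser.txt 0->-6) — executes, giving -5.
  cache.gen: a read changed (tokens.gen 0->-5; gamma.gen 0->-5) — executes, giving -5.
  graph.gen: a read changed (gamma.gen 0->-5; tokens.gen 0->-5) — executes, giving -10.
  model.gen: a read changed (cache.gen 0->-5; graph.gen 0->-10) — executes, giving -5.
  core.gen: a read changed (model.gen 0->-5) — executes, giving 5.
  driver.gen: a read changed (model.gen 0->-5) — executes, giving 5.
  delta.gen: a read changed (driver.gen 0->5; core.gen 0->5) — executes, giving 25.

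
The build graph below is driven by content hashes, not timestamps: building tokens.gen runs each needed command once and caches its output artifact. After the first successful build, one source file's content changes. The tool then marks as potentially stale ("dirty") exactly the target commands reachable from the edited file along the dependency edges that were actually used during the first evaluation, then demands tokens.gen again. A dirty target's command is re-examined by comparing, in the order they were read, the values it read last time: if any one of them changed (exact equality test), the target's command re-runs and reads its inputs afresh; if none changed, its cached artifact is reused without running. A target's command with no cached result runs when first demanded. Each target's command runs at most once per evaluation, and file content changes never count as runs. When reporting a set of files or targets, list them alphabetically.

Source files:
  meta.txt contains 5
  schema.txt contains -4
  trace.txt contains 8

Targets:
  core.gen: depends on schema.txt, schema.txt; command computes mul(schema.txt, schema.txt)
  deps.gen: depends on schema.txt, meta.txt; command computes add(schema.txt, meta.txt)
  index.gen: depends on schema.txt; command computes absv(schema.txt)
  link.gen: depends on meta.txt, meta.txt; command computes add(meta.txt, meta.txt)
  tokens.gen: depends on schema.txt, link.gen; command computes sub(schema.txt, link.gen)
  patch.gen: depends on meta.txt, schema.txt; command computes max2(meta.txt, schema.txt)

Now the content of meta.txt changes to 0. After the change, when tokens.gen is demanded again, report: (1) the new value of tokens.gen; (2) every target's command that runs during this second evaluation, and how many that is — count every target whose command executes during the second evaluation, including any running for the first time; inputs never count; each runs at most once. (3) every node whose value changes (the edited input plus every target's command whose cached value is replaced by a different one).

tokens.gen now evaluates to -4.
Run set: link.gen, tokens.gen (2 run).
Changed values: link.gen, meta.txt, tokens.gen.

Initial pass — values computed on the first demand:
  link.gen = add(5, 5) = 10
  tokens.gen = sub(-4, 10) = -14

Second demand — change propagation:
  link.gen: re-runs because meta.txt 5->0; meta.txt 5->0; new result 0.
  tokens.gen: re-runs because link.gen 10->0; new result -4.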